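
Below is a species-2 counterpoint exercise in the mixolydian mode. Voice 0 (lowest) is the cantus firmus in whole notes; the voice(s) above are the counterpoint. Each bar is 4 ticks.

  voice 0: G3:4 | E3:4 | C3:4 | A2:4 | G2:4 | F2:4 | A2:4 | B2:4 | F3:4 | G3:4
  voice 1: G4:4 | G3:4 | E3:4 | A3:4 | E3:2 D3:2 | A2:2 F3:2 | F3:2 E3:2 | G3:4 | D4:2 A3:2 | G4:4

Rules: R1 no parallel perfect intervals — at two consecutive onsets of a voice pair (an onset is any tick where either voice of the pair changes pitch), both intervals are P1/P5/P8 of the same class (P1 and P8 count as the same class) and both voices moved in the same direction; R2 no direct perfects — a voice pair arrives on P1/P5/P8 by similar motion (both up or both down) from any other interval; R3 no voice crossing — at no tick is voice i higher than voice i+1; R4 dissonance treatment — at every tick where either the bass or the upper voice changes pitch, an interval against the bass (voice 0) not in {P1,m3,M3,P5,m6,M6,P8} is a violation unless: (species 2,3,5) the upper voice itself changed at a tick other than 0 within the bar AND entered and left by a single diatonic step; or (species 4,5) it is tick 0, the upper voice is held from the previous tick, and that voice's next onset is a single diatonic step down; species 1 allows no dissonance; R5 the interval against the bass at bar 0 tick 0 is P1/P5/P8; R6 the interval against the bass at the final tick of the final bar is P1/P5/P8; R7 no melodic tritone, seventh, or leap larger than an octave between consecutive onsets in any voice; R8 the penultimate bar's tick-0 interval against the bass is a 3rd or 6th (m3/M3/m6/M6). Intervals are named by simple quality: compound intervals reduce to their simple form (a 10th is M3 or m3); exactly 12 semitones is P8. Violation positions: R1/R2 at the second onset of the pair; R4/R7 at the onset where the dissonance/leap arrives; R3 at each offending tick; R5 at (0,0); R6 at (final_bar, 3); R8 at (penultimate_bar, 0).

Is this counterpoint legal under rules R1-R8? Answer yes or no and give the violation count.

bar 0: v0=G3 v1=G4 (P8)
bar 1: v0=E3 v1=G3 (m3)
bar 2: v0=C3 v1=E3 (M3)
bar 3: v0=A2 v1=A3 (P8)
bar 4: v0=G2 v1=E3 (M6)
bar 5: v0=F2 v1=A2 (M3)
bar 6: v0=A2 v1=F3 (m6)
bar 7: v0=B2 v1=G3 (m6)
bar 8: v0=F3 v1=D4 (M6)
bar 9: v0=G3 v1=G4 (P8)
  R7 @ bar8.0: B2->F3 leap 6st
  R2 @ bar9.0: F3/A3 M3 -> G3/G4 P8 similar
  R7 @ bar9.0: A3->G4 leap 10st

No (3 violations)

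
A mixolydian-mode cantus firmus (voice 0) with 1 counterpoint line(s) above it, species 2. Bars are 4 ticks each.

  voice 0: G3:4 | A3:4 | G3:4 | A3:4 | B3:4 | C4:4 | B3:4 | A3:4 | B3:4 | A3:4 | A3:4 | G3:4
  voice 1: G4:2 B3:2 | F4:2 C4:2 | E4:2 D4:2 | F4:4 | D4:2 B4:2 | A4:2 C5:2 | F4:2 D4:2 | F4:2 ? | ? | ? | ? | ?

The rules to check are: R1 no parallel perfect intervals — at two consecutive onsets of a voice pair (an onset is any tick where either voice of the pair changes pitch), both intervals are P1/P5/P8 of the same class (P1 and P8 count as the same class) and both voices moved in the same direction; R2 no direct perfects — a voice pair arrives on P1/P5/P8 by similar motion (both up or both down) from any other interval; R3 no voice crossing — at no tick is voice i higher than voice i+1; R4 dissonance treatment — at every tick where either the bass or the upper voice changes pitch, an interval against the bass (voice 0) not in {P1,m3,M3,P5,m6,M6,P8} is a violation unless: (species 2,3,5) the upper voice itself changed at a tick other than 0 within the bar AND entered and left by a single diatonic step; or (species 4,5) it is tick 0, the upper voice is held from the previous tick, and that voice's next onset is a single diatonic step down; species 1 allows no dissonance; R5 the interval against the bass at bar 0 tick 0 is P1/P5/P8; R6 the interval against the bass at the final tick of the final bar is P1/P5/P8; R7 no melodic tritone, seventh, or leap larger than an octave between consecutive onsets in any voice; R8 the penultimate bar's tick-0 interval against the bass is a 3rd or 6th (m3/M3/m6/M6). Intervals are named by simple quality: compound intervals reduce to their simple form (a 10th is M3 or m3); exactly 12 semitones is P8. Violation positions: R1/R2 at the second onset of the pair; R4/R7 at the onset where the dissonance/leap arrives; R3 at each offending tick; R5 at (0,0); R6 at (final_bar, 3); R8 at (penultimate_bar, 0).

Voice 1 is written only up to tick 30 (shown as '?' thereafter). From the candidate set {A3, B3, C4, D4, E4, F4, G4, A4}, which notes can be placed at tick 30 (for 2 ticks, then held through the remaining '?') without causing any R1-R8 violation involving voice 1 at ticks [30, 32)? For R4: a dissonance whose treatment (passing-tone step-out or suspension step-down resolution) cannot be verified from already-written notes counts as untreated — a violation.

A3: legal
B3: violates R4,R7
C4: legal
D4: violates R4
E4: legal
F4: legal
G4: violates R4
A4: legal

{A3, A4, C4, E4, F4}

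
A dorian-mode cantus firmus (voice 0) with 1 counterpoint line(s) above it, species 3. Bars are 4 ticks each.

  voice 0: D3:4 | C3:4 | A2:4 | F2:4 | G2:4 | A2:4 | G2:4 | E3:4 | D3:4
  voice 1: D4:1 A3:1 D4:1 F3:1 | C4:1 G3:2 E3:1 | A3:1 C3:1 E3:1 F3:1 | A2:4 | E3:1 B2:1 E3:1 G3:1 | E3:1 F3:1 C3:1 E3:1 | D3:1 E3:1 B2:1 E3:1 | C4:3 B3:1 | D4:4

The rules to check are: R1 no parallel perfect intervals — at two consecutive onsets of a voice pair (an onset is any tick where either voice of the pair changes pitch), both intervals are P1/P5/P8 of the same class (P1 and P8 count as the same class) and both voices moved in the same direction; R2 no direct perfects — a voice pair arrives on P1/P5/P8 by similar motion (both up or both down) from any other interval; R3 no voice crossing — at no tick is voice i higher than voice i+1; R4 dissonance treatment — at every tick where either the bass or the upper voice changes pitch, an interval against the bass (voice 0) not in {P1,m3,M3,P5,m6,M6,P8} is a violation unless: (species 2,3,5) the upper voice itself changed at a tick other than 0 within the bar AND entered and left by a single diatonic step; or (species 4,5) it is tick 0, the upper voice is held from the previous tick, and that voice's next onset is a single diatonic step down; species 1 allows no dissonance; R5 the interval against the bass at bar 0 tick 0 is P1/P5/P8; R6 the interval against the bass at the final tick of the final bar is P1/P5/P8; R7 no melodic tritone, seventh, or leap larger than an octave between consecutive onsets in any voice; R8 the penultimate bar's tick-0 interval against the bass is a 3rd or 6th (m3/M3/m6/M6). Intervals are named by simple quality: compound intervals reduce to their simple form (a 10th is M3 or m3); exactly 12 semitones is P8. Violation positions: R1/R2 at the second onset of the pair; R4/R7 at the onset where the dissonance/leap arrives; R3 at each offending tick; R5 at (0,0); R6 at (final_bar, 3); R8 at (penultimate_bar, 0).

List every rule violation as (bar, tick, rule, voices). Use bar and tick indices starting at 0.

(6, 0, R1, (0, 1))

bar 0: v0=D3 v1=D4 downbeat P8
bar 1: v0=C3 v1=C4 downbeat P8
bar 2: v0=A2 v1=A3 downbeat P8
bar 3: v0=F2 v1=A2 downbeat M3
bar 4: v0=G2 v1=E3 downbeat M6
bar 5: v0=A2 v1=E3 downbeat P5
bar 6: v0=G2 v1=D3 downbeat P5
bar 7: v0=E3 v1=C4 downbeat m6
bar 8: v0=D3 v1=D4 downbeat P8
  -> R1 @ bar 6 tick 0 v(0, 1): A2/E3 P5 -> G2/D3 P5 similar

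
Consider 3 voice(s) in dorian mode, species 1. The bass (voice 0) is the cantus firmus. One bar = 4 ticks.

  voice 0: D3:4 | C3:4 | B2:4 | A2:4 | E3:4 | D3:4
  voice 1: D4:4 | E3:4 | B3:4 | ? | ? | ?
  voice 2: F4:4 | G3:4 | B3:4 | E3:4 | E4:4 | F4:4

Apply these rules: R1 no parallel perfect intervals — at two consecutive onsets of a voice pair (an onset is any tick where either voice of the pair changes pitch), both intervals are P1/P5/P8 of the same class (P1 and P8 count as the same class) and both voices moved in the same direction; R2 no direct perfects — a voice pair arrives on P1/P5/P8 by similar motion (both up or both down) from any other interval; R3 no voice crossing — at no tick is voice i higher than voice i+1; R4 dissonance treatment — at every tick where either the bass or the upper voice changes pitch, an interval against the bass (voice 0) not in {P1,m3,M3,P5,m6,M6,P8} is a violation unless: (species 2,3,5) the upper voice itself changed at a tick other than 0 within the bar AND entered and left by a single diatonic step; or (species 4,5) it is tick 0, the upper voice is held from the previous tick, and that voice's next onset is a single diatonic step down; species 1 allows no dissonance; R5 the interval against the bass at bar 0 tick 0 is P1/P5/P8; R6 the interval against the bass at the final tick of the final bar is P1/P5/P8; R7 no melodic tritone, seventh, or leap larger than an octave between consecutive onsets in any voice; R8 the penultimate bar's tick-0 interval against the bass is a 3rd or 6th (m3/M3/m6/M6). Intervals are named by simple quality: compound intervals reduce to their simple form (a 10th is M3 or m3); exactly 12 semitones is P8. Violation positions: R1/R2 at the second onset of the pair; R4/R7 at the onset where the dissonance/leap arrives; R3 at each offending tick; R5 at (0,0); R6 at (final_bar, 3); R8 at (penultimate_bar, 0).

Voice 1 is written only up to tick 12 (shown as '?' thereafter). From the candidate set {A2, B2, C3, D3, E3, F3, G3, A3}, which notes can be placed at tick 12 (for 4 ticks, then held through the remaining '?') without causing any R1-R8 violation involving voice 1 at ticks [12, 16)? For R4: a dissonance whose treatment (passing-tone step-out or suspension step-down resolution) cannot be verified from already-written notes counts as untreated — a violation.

{}

A2: violates R1,R2,R7
B2: violates R4
C3: violates R7
D3: violates R4
E3: violates R1,R2
F3: violates R3,R7
G3: violates R3,R4
A3: violates R1,R3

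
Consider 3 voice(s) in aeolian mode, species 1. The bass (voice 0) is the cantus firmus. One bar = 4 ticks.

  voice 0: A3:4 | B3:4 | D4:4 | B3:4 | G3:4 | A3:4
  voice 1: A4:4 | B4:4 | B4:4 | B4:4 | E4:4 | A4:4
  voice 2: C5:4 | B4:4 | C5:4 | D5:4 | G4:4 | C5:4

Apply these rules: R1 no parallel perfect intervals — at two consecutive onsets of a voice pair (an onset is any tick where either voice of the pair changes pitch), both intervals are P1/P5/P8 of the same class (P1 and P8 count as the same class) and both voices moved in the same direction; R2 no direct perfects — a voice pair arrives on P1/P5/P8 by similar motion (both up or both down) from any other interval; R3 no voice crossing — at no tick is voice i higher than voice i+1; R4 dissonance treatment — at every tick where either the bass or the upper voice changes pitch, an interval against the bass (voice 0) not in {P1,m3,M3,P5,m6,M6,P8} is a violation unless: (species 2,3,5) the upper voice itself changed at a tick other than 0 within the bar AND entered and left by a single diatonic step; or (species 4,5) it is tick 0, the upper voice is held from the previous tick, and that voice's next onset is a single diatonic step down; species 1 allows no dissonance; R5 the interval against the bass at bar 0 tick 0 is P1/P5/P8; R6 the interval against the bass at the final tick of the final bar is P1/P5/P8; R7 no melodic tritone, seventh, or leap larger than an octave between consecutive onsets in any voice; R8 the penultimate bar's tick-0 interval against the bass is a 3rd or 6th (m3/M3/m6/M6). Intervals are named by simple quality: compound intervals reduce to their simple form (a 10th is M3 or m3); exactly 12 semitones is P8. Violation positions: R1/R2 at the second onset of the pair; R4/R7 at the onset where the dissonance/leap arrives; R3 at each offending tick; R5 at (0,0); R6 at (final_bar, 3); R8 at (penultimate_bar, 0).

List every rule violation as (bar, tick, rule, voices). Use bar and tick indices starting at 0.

bar 0: v0=A3 v1=A4 v2=C5 downbeat m3
bar 1: v0=B3 v1=B4 v2=B4 downbeat P8
bar 2: v0=D4 v1=B4 v2=C5 downbeat m7
bar 3: v0=B3 v1=B4 v2=D5 downbeat m3
bar 4: v0=G3 v1=E4 v2=G4 downbeat P8
bar 5: v0=A3 v1=A4 v2=C5 downbeat m3
  -> R5 @ bar 0 tick 0 v(0, 2): opens on m3
  -> R1 @ bar 1 tick 0 v(0, 1): A3/A4 P8 -> B3/B4 P8 similar
  -> R4 @ bar 2 tick 0 v(0, 2): D4/C5 m7 untreated
  -> R2 @ bar 4 tick 0 v(0, 2): B3/D5 m3 -> G3/G4 P8 similar
  -> R8 @ bar 4 tick 0 v(0, 2): penult P8 not 3rd/6th
  -> R2 @ bar 5 tick 0 v(0, 1): G3/E4 M6 -> A3/A4 P8 similar
  -> R6 @ bar 5 tick 3 v(0, 2): closes on m3

(0, 0, R5, (0, 2))
(1, 0, R1, (0, 1))
(2, 0, R4, (0, 2))
(4, 0, R2, (0, 2))
(4, 0, R8, (0, 2))
(5, 0, R2, (0, 1))
(5, 3, R6, (0, 2))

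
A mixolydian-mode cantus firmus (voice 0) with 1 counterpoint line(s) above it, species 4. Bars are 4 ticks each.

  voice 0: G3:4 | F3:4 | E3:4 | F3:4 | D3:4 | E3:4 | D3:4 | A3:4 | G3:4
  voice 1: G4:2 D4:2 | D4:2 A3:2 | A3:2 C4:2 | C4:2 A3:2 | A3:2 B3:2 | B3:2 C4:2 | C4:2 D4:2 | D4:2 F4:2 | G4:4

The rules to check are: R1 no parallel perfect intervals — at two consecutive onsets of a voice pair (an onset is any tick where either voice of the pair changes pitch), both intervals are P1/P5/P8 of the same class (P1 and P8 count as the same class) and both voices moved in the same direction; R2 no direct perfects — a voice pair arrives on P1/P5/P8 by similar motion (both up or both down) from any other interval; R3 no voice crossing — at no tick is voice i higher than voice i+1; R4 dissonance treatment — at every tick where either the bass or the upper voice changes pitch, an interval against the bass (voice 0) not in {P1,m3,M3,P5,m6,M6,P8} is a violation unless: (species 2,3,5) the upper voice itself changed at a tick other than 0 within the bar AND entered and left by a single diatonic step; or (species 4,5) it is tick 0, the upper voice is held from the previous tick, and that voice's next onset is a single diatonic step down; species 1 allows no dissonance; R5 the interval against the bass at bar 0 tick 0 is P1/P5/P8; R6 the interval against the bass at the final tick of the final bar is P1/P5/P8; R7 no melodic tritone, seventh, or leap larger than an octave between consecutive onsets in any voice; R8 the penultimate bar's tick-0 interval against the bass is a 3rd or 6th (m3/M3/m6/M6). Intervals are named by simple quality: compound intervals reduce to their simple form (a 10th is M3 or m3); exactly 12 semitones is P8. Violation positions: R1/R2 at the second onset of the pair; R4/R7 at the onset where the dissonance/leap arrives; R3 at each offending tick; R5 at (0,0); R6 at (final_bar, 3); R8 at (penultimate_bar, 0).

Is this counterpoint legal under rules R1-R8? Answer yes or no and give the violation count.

No (4 violations)

bar 0: v0=G3 v1=G4 (P8)
bar 1: v0=F3 v1=D4 (M6)
bar 2: v0=E3 v1=A3 (P4)
bar 3: v0=F3 v1=C4 (P5)
bar 4: v0=D3 v1=A3 (P5)
bar 5: v0=E3 v1=B3 (P5)
bar 6: v0=D3 v1=C4 (m7)
bar 7: v0=A3 v1=D4 (P4)
bar 8: v0=G3 v1=G4 (P8)
  R4 @ bar2.0: E3/A3 P4 untreated
  R4 @ bar6.0: D3/C4 m7 untreated
  R4 @ bar7.0: A3/D4 P4 untreated
  R8 @ bar7.0: penult P4 not 3rd/6th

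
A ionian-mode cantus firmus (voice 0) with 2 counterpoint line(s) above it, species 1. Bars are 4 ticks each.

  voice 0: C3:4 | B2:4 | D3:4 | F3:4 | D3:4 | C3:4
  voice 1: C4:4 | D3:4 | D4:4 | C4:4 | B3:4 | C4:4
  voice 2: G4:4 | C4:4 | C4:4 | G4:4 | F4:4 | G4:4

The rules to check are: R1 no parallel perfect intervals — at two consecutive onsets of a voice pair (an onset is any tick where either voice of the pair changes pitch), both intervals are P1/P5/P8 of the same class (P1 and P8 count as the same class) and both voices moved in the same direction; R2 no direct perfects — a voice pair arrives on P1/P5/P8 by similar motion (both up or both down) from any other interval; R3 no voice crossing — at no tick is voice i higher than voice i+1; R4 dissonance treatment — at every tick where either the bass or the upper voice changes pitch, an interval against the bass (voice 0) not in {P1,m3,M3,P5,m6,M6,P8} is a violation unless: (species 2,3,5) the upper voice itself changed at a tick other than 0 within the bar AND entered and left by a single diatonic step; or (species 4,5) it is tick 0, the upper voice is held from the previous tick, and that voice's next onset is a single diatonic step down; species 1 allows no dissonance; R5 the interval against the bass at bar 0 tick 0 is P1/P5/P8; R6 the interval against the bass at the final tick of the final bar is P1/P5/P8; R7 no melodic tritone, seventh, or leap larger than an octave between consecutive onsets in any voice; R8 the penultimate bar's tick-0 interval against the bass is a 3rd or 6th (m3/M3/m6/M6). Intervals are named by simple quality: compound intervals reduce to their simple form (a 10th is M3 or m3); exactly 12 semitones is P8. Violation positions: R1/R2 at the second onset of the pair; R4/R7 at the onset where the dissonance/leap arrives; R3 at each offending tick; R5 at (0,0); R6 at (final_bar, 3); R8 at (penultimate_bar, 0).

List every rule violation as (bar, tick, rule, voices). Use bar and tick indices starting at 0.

(1, 0, R4, (0, 2))
(1, 0, R7, (1,))
(2, 0, R2, (0, 1))
(2, 0, R3, (1, 2))
(2, 0, R4, (0, 2))
(2, 1, R3, (1, 2))
(2, 2, R3, (1, 2))
(2, 3, R3, (1, 2))
(3, 0, R4, (0, 2))
(5, 0, R2, (1, 2))

bar 0: v0=C3 v1=C4 v2=G4 downbeat P5
bar 1: v0=B2 v1=D3 v2=C4 downbeat m2
bar 2: v0=D3 v1=D4 v2=C4 downbeat m7
bar 3: v0=F3 v1=C4 v2=G4 downbeat M2
bar 4: v0=D3 v1=B3 v2=F4 downbeat m3
bar 5: v0=C3 v1=C4 v2=G4 downbeat P5
  -> R4 @ bar 1 tick 0 v(0, 2): B2/C4 m2 untreated
  -> R7 @ bar 1 tick 0 v(1,): C4->D3 leap 10st
  -> R2 @ bar 2 tick 0 v(0, 1): B2/D3 m3 -> D3/D4 P8 similar
  -> R3 @ bar 2 tick 0 v(1, 2): D4 above C4
  -> R4 @ bar 2 tick 0 v(0, 2): D3/C4 m7 untreated
  -> R3 @ bar 2 tick 1 v(1, 2): D4 above C4
  -> R3 @ bar 2 tick 2 v(1, 2): D4 above C4
  -> R3 @ bar 2 tick 3 v(1, 2): D4 above C4
  -> R4 @ bar 3 tick 0 v(0, 2): F3/G4 M2 untreated
  -> R2 @ bar 5 tick 0 v(1, 2): B3/F4 TT -> C4/G4 P5 similar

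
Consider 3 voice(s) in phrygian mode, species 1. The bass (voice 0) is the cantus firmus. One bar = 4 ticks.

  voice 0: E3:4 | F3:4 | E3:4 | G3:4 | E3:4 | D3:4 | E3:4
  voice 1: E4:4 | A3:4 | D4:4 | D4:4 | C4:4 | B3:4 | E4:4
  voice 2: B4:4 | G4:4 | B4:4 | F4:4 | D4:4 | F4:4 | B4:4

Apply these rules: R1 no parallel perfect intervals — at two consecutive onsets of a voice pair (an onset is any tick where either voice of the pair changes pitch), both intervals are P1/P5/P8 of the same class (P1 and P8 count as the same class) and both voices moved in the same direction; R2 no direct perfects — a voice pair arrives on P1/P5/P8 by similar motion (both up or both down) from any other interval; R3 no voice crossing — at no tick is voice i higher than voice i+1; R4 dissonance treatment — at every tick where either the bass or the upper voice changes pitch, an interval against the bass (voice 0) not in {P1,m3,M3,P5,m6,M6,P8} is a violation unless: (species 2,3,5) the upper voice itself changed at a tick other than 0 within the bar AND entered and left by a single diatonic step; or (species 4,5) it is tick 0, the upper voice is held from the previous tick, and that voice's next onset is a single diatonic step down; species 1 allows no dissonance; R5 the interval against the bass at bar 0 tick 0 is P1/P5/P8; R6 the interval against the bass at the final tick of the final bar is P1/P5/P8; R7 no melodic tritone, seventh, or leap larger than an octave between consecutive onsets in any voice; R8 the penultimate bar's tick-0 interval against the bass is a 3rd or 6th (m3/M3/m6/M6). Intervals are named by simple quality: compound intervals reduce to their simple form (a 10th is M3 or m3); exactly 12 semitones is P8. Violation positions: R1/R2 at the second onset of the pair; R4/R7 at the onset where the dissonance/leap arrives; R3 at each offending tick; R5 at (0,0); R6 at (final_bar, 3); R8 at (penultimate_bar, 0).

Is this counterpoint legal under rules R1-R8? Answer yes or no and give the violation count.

No (9 violations)

bar 0: v0=E3 v1=E4 v2=B4 (P5)
bar 1: v0=F3 v1=A3 v2=G4 (M2)
bar 2: v0=E3 v1=D4 v2=B4 (P5)
bar 3: v0=G3 v1=D4 v2=F4 (m7)
bar 4: v0=E3 v1=C4 v2=D4 (m7)
bar 5: v0=D3 v1=B3 v2=F4 (m3)
bar 6: v0=E3 v1=E4 v2=B4 (P5)
  R4 @ bar1.0: F3/G4 M2 untreated
  R4 @ bar2.0: E3/D4 m7 untreated
  R4 @ bar3.0: G3/F4 m7 untreated
  R7 @ bar3.0: B4->F4 leap 6st
  R4 @ bar4.0: E3/D4 m7 untreated
  R2 @ bar6.0: D3/B3 M6 -> E3/E4 P8 similar
  R2 @ bar6.0: D3/F4 m3 -> E3/B4 P5 similar
  R2 @ bar6.0: B3/F4 TT -> E4/B4 P5 similar
  R7 @ bar6.0: F4->B4 leap 6st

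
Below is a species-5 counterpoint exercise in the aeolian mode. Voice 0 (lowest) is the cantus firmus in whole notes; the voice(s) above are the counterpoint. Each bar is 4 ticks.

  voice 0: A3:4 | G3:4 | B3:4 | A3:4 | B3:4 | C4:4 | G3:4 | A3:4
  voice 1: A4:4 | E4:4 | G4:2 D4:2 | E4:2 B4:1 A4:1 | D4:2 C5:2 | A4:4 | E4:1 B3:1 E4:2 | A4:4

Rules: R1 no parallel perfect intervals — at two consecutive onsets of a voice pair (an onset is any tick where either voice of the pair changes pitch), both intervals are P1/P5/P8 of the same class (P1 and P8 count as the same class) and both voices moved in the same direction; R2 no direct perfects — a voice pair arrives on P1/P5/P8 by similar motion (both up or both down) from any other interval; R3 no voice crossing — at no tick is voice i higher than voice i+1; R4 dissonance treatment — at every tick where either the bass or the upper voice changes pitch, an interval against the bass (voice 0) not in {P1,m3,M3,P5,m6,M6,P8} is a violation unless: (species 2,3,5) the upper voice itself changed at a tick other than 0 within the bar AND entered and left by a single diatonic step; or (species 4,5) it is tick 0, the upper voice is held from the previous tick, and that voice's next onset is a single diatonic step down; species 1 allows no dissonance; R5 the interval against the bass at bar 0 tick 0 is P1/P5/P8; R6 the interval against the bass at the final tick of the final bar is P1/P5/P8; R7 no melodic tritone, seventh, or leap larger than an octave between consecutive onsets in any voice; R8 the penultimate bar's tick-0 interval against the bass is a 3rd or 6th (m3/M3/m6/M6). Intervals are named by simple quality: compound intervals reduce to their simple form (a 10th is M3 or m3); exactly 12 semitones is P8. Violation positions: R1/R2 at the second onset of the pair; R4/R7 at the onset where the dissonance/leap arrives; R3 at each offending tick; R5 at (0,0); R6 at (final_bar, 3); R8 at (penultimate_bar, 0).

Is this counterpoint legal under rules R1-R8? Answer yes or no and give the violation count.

bar 0: v0=A3 v1=A4 (P8)
bar 1: v0=G3 v1=E4 (M6)
bar 2: v0=B3 v1=G4 (m6)
bar 3: v0=A3 v1=E4 (P5)
bar 4: v0=B3 v1=D4 (m3)
bar 5: v0=C4 v1=A4 (M6)
bar 6: v0=G3 v1=E4 (M6)
bar 7: v0=A3 v1=A4 (P8)
  R4 @ bar3.2: A3/B4 M2 untreated
  R4 @ bar4.2: B3/C5 m2 untreated
  R7 @ bar4.2: D4->C5 leap 10st
  R2 @ bar7.0: G3/E4 M6 -> A3/A4 P8 similar

No (4 violations)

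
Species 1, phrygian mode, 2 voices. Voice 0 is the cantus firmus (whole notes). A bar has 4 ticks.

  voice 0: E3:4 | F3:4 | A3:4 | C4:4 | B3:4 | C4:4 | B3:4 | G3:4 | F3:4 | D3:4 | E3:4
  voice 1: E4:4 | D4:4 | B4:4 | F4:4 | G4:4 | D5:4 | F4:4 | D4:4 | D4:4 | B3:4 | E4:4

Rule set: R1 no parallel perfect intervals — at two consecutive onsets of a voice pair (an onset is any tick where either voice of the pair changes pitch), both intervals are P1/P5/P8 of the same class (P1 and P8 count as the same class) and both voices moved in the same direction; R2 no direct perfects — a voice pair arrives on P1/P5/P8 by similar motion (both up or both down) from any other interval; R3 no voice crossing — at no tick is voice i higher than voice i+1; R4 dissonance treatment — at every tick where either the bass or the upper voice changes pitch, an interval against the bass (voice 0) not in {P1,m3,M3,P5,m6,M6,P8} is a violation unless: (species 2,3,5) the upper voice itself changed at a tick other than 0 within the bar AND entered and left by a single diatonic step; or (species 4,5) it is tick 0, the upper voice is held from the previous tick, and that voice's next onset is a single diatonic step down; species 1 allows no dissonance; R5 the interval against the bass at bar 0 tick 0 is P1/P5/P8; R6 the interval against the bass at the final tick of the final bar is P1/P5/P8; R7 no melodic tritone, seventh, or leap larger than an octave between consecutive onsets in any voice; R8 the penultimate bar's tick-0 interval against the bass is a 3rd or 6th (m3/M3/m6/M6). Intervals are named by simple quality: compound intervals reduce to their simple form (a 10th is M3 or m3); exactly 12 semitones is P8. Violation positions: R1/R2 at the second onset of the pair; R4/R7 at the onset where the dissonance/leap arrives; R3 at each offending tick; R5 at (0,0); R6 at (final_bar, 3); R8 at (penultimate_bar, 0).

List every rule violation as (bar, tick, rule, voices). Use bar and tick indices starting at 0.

bar 0: v0=E3 v1=E4 downbeat P8
bar 1: v0=F3 v1=D4 downbeat M6
bar 2: v0=A3 v1=B4 downbeat M2
bar 3: v0=C4 v1=F4 downbeat P4
bar 4: v0=B3 v1=G4 downbeat m6
bar 5: v0=C4 v1=D5 downbeat M2
bar 6: v0=B3 v1=F4 downbeat TT
bar 7: v0=G3 v1=D4 downbeat P5
bar 8: v0=F3 v1=D4 downbeat M6
bar 9: v0=D3 v1=B3 downbeat M6
bar 10: v0=E3 v1=E4 downbeat P8
  -> R4 @ bar 2 tick 0 v(0, 1): A3/B4 M2 untreated
  -> R4 @ bar 3 tick 0 v(0, 1): C4/F4 P4 untreated
  -> R7 @ bar 3 tick 0 v(1,): B4->F4 leap 6st
  -> R4 @ bar 5 tick 0 v(0, 1): C4/D5 M2 untreated
  -> R4 @ bar 6 tick 0 v(0, 1): B3/F4 TT untreated
  -> R2 @ bar 7 tick 0 v(0, 1): B3/F4 TT -> G3/D4 P5 similar
  -> R2 @ bar 10 tick 0 v(0, 1): D3/B3 M6 -> E3/E4 P8 similar

(2, 0, R4, (0, 1))
(3, 0, R4, (0, 1))
(3, 0, R7, (1,))
(5, 0, R4, (0, 1))
(6, 0, R4, (0, 1))
(7, 0, R2, (0, 1))
(10, 0, R2, (0, 1))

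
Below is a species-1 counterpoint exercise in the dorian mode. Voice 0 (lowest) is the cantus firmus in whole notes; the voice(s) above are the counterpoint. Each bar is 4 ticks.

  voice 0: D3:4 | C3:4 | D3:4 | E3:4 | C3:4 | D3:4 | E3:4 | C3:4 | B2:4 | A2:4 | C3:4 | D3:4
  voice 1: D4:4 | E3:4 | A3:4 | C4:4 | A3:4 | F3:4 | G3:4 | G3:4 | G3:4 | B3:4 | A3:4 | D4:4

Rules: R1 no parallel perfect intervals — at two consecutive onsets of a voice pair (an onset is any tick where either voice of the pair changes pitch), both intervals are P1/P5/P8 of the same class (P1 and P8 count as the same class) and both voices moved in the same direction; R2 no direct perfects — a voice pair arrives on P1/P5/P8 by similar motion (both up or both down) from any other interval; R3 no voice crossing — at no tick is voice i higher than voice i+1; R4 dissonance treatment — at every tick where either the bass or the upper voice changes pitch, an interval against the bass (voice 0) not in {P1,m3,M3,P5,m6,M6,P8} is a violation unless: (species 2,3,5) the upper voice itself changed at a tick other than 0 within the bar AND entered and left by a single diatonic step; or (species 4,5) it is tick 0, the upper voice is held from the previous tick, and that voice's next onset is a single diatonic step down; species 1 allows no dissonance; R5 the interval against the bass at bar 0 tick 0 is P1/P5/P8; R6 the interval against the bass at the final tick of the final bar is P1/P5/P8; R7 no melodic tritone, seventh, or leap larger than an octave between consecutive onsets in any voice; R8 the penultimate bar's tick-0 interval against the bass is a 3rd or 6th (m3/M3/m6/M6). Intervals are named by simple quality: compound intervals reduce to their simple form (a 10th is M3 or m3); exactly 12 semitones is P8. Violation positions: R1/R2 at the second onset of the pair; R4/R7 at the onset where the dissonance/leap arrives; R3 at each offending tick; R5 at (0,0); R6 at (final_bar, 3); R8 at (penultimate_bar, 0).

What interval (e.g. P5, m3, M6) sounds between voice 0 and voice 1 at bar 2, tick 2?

voice 0=D3 voice 1=A3 -> P5

P5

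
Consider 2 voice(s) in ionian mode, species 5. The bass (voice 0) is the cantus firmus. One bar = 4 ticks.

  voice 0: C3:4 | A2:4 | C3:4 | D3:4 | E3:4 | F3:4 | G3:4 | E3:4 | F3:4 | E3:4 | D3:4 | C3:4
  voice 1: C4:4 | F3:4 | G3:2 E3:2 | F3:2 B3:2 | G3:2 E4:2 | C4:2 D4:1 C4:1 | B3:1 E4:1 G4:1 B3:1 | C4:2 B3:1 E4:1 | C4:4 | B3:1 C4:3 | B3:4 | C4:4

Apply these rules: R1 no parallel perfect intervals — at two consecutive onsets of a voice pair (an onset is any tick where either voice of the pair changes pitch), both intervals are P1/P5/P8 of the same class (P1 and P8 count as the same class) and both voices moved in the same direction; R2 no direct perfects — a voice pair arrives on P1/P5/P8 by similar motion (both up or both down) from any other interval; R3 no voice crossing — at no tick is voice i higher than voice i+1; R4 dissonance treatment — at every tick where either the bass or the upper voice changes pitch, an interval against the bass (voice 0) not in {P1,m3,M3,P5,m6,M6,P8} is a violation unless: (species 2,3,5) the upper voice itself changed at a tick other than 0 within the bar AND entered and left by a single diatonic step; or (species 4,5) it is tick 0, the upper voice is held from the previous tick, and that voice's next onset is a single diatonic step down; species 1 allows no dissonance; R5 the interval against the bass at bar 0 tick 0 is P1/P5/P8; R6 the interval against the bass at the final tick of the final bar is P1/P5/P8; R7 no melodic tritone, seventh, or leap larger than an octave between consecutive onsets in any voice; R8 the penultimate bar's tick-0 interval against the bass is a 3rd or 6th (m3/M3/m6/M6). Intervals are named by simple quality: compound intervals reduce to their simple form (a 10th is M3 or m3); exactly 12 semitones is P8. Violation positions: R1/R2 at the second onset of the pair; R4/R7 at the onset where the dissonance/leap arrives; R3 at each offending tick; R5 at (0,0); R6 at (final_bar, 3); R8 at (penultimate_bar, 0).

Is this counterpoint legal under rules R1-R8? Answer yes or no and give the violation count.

No (3 violations)

bar 0: v0=C3 v1=C4 (P8)
bar 1: v0=A2 v1=F3 (m6)
bar 2: v0=C3 v1=G3 (P5)
bar 3: v0=D3 v1=F3 (m3)
bar 4: v0=E3 v1=G3 (m3)
bar 5: v0=F3 v1=C4 (P5)
bar 6: v0=G3 v1=B3 (M3)
bar 7: v0=E3 v1=C4 (m6)
bar 8: v0=F3 v1=C4 (P5)
bar 9: v0=E3 v1=B3 (P5)
bar 10: v0=D3 v1=B3 (M6)
bar 11: v0=C3 v1=C4 (P8)
  R2 @ bar2.0: A2/F3 m6 -> C3/G3 P5 similar
  R7 @ bar3.2: F3->B3 leap 6st
  R1 @ bar9.0: F3/C4 P5 -> E3/B3 P5 similar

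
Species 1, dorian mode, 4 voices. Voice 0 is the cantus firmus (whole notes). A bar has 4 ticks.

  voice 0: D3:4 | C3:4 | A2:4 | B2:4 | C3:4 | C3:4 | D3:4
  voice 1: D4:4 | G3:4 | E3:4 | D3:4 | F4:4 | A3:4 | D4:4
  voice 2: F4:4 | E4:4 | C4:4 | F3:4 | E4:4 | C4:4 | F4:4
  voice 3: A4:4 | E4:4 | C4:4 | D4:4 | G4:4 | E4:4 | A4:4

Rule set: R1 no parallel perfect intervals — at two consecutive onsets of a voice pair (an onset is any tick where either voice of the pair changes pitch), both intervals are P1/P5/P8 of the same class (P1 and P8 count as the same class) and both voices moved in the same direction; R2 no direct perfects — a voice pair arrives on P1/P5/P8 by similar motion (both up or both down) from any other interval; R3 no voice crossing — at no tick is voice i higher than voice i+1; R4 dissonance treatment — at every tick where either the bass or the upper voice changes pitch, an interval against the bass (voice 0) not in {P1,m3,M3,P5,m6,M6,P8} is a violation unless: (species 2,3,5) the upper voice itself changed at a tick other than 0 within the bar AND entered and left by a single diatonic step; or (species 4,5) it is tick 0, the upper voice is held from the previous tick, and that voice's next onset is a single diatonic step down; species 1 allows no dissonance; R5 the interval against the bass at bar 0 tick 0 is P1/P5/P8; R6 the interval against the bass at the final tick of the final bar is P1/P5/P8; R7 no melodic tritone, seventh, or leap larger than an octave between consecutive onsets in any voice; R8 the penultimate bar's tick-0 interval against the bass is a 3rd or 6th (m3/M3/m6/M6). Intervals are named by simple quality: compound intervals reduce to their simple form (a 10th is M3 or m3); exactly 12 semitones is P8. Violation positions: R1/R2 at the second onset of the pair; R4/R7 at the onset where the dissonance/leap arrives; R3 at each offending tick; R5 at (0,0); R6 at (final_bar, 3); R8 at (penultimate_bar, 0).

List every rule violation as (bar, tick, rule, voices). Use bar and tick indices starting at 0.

(0, 0, R5, (0, 2))
(1, 0, R2, (0, 1))
(1, 0, R2, (2, 3))
(2, 0, R1, (0, 1))
(2, 0, R1, (2, 3))
(3, 0, R4, (0, 2))
(4, 0, R2, (0, 3))
(4, 0, R3, (1, 2))
(4, 0, R4, (0, 1))
(4, 0, R7, (1,))
(4, 0, R7, (2,))
(4, 1, R3, (1, 2))
(4, 2, R3, (1, 2))
(4, 3, R3, (1, 2))
(5, 0, R2, (1, 3))
(5, 0, R8, (0, 2))
(6, 0, R1, (1, 3))
(6, 0, R2, (0, 1))
(6, 0, R2, (0, 3))
(6, 3, R6, (0, 2))

bar 0: v0=D3 v1=D4 v2=F4 v3=A4 downbeat P5
bar 1: v0=C3 v1=G3 v2=E4 v3=E4 downbeat M3
bar 2: v0=A2 v1=E3 v2=C4 v3=C4 downbeat m3
bar 3: v0=B2 v1=D3 v2=F3 v3=D4 downbeat m3
bar 4: v0=C3 v1=F4 v2=E4 v3=G4 downbeat P5
bar 5: v0=C3 v1=A3 v2=C4 v3=E4 downbeat M3
bar 6: v0=D3 v1=D4 v2=F4 v3=A4 downbeat P5
  -> R5 @ bar 0 tick 0 v(0, 2): opens on m3
  -> R2 @ bar 1 tick 0 v(0, 1): D3/D4 P8 -> C3/G3 P5 similar
  -> R2 @ bar 1 tick 0 v(2, 3): F4/A4 M3 -> E4/E4 P1 similar
  -> R1 @ bar 2 tick 0 v(0, 1): C3/G3 P5 -> A2/E3 P5 similar
  -> R1 @ bar 2 tick 0 v(2, 3): E4/E4 P1 -> C4/C4 P1 similar
  -> R4 @ bar 3 tick 0 v(0, 2): B2/F3 TT untreated
  -> R2 @ bar 4 tick 0 v(0, 3): B2/D4 m3 -> C3/G4 P5 similar
  -> R3 @ bar 4 tick 0 v(1, 2): F4 above E4
  -> R4 @ bar 4 tick 0 v(0, 1): C3/F4 P4 untreated
  -> R7 @ bar 4 tick 0 v(1,): D3->F4 leap 15st
  -> R7 @ bar 4 tick 0 v(2,): F3->E4 leap 11st
  -> R3 @ bar 4 tick 1 v(1, 2): F4 above E4
  -> R3 @ bar 4 tick 2 v(1, 2): F4 above E4
  -> R3 @ bar 4 tick 3 v(1, 2): F4 above E4
  -> R2 @ bar 5 tick 0 v(1, 3): F4/G4 M2 -> A3/E4 P5 similar
  -> R8 @ bar 5 tick 0 v(0, 2): penult P8 not 3rd/6th
  -> R1 @ bar 6 tick 0 v(1, 3): A3/E4 P5 -> D4/A4 P5 similar
  -> R2 @ bar 6 tick 0 v(0, 1): C3/A3 M6 -> D3/D4 P8 similar
  -> R2 @ bar 6 tick 0 v(0, 3): C3/E4 M3 -> D3/A4 P5 similar
  -> R6 @ bar 6 tick 3 v(0, 2): closes on m3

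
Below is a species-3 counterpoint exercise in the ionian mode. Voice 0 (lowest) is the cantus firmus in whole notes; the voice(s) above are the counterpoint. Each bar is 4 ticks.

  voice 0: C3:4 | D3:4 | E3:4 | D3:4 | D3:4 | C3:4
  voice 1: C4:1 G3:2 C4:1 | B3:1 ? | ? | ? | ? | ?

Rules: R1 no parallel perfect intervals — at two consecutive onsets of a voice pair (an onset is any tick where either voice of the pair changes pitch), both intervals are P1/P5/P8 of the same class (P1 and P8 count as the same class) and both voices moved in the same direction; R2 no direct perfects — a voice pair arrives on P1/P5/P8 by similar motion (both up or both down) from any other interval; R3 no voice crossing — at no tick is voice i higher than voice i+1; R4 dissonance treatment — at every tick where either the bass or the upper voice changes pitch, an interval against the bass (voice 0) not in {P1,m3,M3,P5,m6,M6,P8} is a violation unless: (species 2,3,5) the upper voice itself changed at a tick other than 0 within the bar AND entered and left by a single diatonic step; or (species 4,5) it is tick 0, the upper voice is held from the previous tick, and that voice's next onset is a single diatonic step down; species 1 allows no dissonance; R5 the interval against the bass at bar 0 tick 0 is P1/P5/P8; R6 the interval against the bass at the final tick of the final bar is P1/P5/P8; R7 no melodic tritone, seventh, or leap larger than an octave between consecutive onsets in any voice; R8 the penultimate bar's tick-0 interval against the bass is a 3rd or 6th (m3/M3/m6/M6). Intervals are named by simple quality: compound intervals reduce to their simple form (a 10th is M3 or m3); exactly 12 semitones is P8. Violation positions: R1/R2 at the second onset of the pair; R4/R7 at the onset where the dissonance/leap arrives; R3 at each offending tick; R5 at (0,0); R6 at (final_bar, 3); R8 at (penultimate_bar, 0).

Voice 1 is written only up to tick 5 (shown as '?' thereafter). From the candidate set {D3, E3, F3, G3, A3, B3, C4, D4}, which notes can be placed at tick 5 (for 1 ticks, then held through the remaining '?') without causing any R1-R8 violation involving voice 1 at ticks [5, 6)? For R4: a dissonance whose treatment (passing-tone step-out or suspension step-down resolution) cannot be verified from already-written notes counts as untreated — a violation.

{A3, B3, D3, D4}

D3: legal
E3: violates R4
F3: violates R7
G3: violates R4
A3: legal
B3: legal
C4: violates R4
D4: legal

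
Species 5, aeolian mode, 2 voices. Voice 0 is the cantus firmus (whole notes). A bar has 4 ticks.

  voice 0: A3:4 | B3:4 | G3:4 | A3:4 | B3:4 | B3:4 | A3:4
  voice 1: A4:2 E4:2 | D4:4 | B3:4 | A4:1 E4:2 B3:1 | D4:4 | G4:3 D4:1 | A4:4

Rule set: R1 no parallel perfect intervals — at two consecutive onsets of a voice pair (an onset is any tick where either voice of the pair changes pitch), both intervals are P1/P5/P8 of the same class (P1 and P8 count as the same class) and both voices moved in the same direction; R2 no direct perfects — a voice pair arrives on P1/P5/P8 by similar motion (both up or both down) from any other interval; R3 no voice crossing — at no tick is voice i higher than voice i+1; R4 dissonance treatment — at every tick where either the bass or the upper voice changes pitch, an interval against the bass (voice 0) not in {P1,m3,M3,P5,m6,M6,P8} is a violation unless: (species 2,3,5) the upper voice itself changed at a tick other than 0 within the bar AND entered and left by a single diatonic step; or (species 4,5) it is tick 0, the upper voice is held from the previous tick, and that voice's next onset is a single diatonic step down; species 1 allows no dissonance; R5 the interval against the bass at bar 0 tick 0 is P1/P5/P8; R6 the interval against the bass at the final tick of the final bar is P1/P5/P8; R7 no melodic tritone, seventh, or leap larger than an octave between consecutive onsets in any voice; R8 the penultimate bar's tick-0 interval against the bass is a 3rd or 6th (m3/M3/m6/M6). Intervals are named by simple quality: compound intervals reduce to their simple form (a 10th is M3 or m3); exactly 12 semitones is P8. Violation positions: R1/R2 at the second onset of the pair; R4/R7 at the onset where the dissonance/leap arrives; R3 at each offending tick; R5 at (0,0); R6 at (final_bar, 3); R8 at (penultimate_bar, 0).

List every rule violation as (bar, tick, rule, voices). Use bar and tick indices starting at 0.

(3, 0, R2, (0, 1))
(3, 0, R7, (1,))
(3, 3, R4, (0, 1))

bar 0: v0=A3 v1=A4 downbeat P8
bar 1: v0=B3 v1=D4 downbeat m3
bar 2: v0=G3 v1=B3 downbeat M3
bar 3: v0=A3 v1=A4 downbeat P8
bar 4: v0=B3 v1=D4 downbeat m3
bar 5: v0=B3 v1=G4 downbeat m6
bar 6: v0=A3 v1=A4 downbeat P8
  -> R2 @ bar 3 tick 0 v(0, 1): G3/B3 M3 -> A3/A4 P8 similar
  -> R7 @ bar 3 tick 0 v(1,): B3->A4 leap 10st
  -> R4 @ bar 3 tick 3 v(0, 1): A3/B3 M2 untreated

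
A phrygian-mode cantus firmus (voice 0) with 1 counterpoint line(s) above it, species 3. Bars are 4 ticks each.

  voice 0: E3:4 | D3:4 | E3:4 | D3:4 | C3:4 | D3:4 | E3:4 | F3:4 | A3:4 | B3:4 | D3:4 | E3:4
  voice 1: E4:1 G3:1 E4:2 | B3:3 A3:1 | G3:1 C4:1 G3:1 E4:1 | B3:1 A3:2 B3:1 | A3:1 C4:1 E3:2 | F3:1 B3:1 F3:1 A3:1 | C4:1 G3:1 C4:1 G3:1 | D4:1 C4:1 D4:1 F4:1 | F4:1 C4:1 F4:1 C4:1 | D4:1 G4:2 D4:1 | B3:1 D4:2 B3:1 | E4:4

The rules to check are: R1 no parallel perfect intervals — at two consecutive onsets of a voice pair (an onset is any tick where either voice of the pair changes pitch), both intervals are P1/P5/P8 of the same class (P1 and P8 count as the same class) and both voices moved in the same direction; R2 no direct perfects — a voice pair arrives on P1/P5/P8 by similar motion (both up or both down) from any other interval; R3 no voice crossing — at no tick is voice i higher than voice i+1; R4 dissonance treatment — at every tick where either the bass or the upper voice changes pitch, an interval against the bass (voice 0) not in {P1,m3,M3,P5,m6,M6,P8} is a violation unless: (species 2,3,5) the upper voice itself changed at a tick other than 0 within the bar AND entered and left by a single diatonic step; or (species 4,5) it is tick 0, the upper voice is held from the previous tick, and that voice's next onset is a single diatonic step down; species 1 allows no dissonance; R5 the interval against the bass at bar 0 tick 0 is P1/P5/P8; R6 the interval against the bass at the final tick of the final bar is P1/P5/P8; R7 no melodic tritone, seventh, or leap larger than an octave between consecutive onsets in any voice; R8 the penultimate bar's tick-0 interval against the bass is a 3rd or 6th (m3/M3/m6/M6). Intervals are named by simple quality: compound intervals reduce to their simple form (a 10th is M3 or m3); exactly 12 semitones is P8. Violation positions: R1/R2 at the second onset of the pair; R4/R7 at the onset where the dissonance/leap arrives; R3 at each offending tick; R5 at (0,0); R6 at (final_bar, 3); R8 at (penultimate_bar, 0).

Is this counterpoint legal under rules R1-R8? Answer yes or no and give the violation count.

No (3 violations)

bar 0: v0=E3 v1=E4 (P8)
bar 1: v0=D3 v1=B3 (M6)
bar 2: v0=E3 v1=G3 (m3)
bar 3: v0=D3 v1=B3 (M6)
bar 4: v0=C3 v1=A3 (M6)
bar 5: v0=D3 v1=F3 (m3)
bar 6: v0=E3 v1=C4 (m6)
bar 7: v0=F3 v1=D4 (M6)
bar 8: v0=A3 v1=F4 (m6)
bar 9: v0=B3 v1=D4 (m3)
bar 10: v0=D3 v1=B3 (M6)
bar 11: v0=E3 v1=E4 (P8)
  R7 @ bar5.1: F3->B3 leap 6st
  R7 @ bar5.2: B3->F3 leap 6st
  R2 @ bar11.0: D3/B3 M6 -> E3/E4 P8 similar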